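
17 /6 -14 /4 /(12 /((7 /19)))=1243 /456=2.73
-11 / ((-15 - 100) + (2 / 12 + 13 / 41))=246 / 2561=0.10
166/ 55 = 3.02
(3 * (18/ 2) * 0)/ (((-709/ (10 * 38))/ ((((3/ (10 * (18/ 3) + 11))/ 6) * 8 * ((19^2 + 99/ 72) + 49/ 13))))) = 0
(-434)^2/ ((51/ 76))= 14315056/ 51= 280687.37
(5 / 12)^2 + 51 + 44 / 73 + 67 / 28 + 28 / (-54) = 11843497 / 220752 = 53.65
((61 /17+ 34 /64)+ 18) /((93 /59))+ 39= 894345 /16864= 53.03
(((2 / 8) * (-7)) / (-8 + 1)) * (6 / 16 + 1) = 11 / 32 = 0.34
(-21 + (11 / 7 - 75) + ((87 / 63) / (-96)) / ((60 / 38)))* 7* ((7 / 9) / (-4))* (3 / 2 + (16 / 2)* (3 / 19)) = 279867959 / 787968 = 355.18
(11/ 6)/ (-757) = -11/ 4542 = -0.00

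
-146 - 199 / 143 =-21077 / 143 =-147.39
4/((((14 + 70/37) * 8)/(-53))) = -1961/1176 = -1.67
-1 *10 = -10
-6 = -6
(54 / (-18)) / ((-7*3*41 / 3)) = 3 / 287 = 0.01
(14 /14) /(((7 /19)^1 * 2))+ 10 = 159 /14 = 11.36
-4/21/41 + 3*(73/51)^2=6.14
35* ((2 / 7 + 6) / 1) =220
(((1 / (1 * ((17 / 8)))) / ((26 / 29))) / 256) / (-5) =-29 / 70720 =-0.00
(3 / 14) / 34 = 3 / 476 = 0.01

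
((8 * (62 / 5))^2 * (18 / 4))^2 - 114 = 1960973347.09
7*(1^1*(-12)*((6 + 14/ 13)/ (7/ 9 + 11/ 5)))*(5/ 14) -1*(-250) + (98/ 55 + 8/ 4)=8741918/ 47905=182.48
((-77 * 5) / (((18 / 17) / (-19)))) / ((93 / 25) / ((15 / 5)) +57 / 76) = 6217750 / 1791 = 3471.66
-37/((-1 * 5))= 37/5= 7.40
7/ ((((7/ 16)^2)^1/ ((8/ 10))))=29.26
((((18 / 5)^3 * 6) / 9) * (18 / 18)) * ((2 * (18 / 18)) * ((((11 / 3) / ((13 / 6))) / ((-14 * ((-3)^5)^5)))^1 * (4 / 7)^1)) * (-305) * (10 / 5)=-171776 / 55527041585925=-0.00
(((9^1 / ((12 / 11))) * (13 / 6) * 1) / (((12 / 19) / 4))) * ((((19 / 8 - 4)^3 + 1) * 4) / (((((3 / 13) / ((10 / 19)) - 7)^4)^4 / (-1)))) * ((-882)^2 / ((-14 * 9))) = -0.00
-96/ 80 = -6/ 5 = -1.20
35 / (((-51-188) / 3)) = -105 / 239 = -0.44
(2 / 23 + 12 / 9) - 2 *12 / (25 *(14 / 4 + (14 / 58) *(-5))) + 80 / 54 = 5127218 / 2064825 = 2.48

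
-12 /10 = -6 /5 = -1.20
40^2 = 1600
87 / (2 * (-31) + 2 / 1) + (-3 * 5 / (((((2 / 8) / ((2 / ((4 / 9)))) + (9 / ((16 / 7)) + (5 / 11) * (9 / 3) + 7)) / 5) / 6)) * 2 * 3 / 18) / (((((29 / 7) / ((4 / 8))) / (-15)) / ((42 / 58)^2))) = 96177068987 / 9547317940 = 10.07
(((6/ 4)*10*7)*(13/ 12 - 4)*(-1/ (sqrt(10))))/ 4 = 245*sqrt(10)/ 32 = 24.21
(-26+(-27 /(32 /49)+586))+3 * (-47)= 12085 /32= 377.66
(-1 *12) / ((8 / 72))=-108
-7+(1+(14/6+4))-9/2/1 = -25/6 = -4.17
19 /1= 19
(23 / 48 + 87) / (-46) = -1.90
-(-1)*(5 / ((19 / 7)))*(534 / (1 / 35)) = 654150 / 19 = 34428.95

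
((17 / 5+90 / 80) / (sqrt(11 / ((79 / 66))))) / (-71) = -181 * sqrt(474) / 187440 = -0.02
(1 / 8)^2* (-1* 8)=-1 / 8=-0.12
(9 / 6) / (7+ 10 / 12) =9 / 47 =0.19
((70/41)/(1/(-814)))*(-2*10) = 1139600/41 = 27795.12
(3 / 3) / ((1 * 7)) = 1 / 7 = 0.14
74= 74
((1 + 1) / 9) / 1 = 2 / 9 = 0.22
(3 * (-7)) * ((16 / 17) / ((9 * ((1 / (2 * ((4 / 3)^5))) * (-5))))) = 229376 / 61965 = 3.70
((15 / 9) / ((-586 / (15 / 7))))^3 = -15625 / 69021909208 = -0.00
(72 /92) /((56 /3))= 27 /644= 0.04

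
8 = 8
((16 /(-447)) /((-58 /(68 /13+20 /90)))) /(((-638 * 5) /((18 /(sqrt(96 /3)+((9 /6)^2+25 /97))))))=6040384 /3261414772005 - 9634816 * sqrt(2) /3261414772005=-0.00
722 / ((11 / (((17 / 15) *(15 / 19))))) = 646 / 11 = 58.73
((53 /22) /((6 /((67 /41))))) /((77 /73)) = 259223 /416724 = 0.62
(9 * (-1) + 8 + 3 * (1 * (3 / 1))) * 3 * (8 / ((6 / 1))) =32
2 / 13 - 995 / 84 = -11.69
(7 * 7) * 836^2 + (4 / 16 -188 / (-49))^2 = 1315591289665 / 38416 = 34245920.70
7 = 7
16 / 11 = 1.45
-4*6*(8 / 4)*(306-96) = -10080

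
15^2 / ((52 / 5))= 1125 / 52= 21.63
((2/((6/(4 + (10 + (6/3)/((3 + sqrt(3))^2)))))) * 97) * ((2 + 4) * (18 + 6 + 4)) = 239008/3 - 5432 * sqrt(3)/3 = 76533.17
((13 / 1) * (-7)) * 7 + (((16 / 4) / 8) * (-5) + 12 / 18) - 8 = -3881 / 6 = -646.83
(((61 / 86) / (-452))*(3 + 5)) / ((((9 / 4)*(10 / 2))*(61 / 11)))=-44 / 218655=-0.00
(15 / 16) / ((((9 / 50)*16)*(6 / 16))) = 125 / 144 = 0.87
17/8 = 2.12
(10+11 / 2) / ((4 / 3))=93 / 8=11.62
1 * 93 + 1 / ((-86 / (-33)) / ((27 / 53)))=424785 / 4558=93.20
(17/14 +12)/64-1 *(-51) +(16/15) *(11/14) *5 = 148907/2688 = 55.40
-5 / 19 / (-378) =5 / 7182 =0.00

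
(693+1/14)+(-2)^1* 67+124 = 9563/14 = 683.07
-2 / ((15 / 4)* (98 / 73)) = -292 / 735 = -0.40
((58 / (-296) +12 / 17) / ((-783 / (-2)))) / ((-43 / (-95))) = 121885 / 42355602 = 0.00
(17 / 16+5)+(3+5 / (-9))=1225 / 144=8.51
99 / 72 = 11 / 8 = 1.38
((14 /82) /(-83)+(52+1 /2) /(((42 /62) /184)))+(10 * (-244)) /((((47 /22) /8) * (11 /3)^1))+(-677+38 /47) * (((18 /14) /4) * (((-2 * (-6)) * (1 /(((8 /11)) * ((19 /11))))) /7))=13665289458627 /1191240568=11471.48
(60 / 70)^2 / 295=36 / 14455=0.00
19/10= 1.90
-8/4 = -2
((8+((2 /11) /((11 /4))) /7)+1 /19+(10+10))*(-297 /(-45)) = 1354809 /7315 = 185.21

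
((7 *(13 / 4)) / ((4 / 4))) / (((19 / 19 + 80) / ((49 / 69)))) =4459 / 22356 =0.20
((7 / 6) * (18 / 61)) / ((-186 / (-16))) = 56 / 1891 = 0.03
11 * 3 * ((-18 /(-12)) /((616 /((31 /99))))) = 31 /1232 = 0.03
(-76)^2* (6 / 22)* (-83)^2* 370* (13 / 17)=3070492874.44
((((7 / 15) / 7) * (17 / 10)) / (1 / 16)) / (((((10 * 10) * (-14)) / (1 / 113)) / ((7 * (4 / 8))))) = -17 / 423750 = -0.00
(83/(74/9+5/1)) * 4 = 2988/119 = 25.11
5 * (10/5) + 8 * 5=50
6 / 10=0.60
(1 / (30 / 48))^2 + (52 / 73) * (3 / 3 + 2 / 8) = 6297 / 1825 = 3.45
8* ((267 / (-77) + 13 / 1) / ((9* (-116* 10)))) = -734 / 100485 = -0.01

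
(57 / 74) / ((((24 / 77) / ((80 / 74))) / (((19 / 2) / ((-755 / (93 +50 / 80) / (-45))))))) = 936897885 / 6615008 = 141.63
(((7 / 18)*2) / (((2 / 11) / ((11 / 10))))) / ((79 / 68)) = 14399 / 3555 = 4.05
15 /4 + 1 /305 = 4579 /1220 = 3.75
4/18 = 2/9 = 0.22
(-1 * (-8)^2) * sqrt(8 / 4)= -90.51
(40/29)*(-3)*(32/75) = -1.77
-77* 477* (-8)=293832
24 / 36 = 2 / 3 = 0.67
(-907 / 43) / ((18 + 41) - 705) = 907 / 27778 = 0.03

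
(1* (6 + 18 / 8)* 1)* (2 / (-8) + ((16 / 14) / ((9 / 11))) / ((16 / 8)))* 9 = 3729 / 112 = 33.29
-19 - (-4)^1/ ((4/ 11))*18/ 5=103/ 5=20.60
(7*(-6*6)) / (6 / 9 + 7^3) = -756 / 1031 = -0.73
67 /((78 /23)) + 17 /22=8807 /429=20.53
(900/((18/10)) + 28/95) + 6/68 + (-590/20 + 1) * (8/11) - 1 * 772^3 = -460099168.34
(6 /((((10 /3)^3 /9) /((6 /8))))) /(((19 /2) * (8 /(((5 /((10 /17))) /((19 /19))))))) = 37179 /304000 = 0.12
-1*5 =-5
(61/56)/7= 61/392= 0.16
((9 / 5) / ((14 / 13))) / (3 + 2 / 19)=2223 / 4130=0.54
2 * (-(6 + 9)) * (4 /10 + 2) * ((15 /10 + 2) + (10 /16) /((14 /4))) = -1854 /7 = -264.86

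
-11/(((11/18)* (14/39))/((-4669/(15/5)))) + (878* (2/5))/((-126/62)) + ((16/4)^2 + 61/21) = 24533804/315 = 77885.09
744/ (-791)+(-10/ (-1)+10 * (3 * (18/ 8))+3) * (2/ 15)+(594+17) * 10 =72611341/ 11865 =6119.79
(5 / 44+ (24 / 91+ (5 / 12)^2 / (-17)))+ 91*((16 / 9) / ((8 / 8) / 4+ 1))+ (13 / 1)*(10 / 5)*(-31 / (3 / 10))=-10442491379 / 4084080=-2556.88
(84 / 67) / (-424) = -21 / 7102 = -0.00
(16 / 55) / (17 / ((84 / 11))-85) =-1344 / 382415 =-0.00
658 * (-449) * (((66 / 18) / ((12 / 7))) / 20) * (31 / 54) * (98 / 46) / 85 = -454.62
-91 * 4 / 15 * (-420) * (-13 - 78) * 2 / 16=-115934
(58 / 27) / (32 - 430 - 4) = -29 / 5427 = -0.01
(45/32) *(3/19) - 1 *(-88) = 53639/608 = 88.22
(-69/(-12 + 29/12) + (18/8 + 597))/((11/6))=36387/110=330.79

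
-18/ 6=-3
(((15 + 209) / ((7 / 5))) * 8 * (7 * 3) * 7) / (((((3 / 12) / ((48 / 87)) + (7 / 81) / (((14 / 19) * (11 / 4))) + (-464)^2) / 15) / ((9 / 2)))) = 28970016768 / 491082695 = 58.99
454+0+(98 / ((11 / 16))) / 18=45730 / 99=461.92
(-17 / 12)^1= -17 / 12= -1.42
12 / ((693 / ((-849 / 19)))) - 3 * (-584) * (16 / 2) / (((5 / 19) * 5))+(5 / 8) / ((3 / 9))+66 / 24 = 3117948891 / 292600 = 10656.01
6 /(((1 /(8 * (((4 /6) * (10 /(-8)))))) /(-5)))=200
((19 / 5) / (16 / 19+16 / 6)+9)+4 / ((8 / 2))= 11.08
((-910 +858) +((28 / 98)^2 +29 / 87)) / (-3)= 7583 / 441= 17.20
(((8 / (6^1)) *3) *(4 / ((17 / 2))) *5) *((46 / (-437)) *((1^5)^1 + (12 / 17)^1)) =-9280 / 5491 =-1.69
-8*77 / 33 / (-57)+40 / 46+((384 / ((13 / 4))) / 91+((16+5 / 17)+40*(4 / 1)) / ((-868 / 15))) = -5405300119 / 9807973812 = -0.55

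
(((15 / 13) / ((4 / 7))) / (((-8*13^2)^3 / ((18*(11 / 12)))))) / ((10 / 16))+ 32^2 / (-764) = -1.34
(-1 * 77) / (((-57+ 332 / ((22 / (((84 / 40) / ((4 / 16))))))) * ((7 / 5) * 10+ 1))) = -847 / 11511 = -0.07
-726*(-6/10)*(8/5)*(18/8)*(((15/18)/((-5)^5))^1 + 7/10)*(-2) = -34290432/15625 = -2194.59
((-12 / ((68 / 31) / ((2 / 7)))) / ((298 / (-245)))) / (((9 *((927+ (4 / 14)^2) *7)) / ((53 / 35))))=11501 / 345199773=0.00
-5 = -5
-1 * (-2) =2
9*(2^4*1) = 144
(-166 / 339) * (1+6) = -1162 / 339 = -3.43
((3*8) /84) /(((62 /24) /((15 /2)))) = 180 /217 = 0.83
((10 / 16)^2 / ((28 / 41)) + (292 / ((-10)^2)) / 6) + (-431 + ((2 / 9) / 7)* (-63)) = -58052917 / 134400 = -431.94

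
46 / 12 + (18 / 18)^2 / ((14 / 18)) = 215 / 42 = 5.12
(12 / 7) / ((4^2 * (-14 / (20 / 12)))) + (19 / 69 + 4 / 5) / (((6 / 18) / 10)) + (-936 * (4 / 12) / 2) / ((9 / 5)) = -1471913 / 27048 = -54.42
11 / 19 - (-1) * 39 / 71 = 1.13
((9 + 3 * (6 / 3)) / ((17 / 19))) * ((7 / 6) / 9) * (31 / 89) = 20615 / 27234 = 0.76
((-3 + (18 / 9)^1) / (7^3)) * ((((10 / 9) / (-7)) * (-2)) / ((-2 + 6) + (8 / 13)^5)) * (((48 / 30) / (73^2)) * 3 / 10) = -1485172 / 72832254473475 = -0.00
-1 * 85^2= -7225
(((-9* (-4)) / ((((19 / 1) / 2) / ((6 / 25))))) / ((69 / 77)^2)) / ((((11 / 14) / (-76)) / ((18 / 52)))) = -6519744 / 171925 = -37.92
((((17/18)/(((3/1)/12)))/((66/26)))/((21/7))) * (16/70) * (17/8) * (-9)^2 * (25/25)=7514/385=19.52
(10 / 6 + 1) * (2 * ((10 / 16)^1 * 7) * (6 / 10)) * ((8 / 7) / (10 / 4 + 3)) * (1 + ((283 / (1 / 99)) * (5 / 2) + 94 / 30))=33622384 / 165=203772.02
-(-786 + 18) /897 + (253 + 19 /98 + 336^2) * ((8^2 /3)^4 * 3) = 3090267817153280 /43953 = 70308461701.21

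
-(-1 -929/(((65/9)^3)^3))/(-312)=-10356136375762453/3231058402710937500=-0.00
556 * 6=3336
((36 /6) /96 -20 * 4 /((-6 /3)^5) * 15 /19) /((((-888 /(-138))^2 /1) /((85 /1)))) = 4.18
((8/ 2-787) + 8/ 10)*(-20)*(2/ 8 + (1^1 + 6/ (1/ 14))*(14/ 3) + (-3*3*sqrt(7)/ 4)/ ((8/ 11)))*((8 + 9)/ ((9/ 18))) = 633355162/ 3-6582213*sqrt(7)/ 4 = 206764662.66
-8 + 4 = -4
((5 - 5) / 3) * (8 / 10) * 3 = 0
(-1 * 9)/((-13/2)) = 18/13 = 1.38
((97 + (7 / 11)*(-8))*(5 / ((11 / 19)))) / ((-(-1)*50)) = 19209 / 1210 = 15.88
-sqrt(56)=-2 * sqrt(14)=-7.48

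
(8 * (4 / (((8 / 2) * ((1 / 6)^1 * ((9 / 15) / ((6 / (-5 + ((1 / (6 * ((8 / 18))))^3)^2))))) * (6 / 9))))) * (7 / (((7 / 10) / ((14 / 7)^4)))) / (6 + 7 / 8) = -48318382080 / 14409901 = -3353.14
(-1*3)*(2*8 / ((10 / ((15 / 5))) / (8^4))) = -294912 / 5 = -58982.40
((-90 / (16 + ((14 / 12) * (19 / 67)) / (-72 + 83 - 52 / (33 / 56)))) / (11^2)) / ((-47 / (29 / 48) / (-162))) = -6017539005 / 62142906782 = -0.10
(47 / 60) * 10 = 47 / 6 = 7.83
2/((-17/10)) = -20/17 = -1.18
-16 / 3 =-5.33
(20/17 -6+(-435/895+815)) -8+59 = 2619081/3043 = 860.69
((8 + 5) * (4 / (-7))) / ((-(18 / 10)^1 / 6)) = 520 / 21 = 24.76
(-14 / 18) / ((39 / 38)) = -266 / 351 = -0.76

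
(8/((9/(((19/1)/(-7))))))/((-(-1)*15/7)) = -152/135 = -1.13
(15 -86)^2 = 5041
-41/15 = -2.73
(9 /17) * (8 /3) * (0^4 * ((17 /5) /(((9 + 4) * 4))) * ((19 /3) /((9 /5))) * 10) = 0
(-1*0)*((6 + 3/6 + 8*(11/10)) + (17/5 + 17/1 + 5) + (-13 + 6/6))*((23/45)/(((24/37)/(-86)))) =0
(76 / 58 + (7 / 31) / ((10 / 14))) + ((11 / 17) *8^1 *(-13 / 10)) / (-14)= 1127123 / 534905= 2.11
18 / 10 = 9 / 5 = 1.80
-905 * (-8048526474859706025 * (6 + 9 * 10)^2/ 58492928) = 65555248137732305573625/ 57122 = 1147635729451565168.83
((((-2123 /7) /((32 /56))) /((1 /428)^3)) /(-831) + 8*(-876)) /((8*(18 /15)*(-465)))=-2600402311 /231849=-11215.93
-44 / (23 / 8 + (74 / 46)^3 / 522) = -101618784 / 6658283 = -15.26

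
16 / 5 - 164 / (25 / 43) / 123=68 / 75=0.91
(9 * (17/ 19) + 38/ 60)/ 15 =4951/ 8550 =0.58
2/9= 0.22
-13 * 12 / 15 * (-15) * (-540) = -84240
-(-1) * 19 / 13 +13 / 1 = 14.46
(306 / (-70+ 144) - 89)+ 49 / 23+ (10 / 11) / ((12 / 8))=-82.13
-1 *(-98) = 98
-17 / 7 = -2.43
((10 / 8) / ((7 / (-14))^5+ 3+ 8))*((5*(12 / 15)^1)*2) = 320 / 351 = 0.91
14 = 14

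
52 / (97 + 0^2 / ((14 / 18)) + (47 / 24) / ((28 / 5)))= 34944 / 65419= 0.53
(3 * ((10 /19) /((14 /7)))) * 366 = 5490 /19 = 288.95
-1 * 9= -9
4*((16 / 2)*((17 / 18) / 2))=136 / 9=15.11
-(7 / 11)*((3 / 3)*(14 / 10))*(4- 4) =0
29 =29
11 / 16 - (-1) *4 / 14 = 109 / 112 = 0.97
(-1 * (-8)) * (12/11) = 96/11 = 8.73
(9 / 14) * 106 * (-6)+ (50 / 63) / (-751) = -19344308 / 47313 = -408.86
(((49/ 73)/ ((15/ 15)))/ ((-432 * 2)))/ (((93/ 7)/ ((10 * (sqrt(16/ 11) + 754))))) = -646555/ 1466424- 1715 * sqrt(11)/ 8065332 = -0.44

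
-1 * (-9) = 9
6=6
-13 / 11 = -1.18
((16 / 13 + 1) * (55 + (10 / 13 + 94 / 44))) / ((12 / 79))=37941251 / 44616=850.40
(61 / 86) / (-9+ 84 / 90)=-915 / 10406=-0.09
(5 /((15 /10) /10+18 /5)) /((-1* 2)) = -2 /3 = -0.67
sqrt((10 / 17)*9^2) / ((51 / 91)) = 273*sqrt(170) / 289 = 12.32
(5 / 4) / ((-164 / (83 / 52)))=-415 / 34112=-0.01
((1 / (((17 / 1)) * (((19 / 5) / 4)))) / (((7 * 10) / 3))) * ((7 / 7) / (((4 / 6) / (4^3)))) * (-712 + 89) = -158.71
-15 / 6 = -5 / 2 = -2.50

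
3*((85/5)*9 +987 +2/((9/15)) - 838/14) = 22753/7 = 3250.43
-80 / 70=-8 / 7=-1.14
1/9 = 0.11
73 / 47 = 1.55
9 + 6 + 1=16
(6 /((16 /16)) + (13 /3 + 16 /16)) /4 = 17 /6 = 2.83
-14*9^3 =-10206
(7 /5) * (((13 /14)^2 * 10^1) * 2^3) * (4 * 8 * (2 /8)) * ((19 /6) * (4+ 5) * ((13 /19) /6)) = 17576 /7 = 2510.86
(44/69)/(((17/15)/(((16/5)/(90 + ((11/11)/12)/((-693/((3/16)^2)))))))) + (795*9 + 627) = 64777401991734/8323982969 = 7782.02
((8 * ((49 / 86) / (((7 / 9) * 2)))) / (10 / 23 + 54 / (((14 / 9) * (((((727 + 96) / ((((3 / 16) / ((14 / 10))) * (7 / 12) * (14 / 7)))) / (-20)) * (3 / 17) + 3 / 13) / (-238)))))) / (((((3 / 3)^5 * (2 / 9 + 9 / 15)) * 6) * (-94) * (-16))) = 41135661 / 18654566743424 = 0.00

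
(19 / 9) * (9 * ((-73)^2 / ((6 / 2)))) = 101251 / 3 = 33750.33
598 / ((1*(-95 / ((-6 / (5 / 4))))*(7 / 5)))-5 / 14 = 28229 / 1330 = 21.22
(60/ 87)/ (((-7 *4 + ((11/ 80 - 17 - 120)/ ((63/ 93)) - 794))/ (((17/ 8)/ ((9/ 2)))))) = -47600/ 149672973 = -0.00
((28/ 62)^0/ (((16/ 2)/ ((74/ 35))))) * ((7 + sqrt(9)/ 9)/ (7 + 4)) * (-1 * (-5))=37/ 42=0.88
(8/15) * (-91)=-728/15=-48.53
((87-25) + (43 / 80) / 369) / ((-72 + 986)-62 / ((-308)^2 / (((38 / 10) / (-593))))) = 6435086508851 / 94863401842842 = 0.07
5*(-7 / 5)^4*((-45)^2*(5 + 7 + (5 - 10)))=1361367 / 5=272273.40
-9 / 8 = -1.12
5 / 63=0.08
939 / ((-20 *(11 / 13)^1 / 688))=-2099604 / 55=-38174.62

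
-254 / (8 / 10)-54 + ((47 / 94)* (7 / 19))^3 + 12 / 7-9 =-145490707 / 384104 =-378.78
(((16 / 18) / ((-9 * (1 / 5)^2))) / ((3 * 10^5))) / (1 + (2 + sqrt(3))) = -1 / 243000 + sqrt(3) / 729000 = -0.00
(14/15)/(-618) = -7/4635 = -0.00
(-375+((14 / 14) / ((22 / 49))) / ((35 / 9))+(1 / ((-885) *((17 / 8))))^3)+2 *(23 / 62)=-867894643764940259 / 2322527959397250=-373.69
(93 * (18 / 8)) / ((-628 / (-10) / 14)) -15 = 19875 / 628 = 31.65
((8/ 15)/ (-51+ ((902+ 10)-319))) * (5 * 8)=32/ 813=0.04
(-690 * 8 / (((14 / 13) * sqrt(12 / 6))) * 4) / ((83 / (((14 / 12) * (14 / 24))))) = -20930 * sqrt(2) / 249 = -118.87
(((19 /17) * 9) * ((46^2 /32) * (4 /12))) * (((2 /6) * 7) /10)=70357 /1360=51.73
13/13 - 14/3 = -11/3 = -3.67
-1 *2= -2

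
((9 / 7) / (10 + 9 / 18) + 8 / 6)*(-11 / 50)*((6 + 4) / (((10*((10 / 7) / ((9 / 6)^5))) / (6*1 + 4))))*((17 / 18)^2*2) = -340153 / 11200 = -30.37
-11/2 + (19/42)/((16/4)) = -905/168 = -5.39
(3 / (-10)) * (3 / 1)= -9 / 10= -0.90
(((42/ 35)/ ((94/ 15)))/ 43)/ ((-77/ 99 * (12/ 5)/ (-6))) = 405/ 28294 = 0.01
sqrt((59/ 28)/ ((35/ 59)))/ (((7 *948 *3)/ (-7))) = -59 *sqrt(5)/ 199080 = -0.00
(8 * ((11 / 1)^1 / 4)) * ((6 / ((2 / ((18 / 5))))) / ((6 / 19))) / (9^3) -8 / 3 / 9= 298 / 405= 0.74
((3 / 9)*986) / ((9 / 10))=9860 / 27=365.19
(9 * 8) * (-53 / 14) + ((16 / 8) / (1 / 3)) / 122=-116367 / 427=-272.52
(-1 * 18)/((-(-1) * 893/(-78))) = 1404/893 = 1.57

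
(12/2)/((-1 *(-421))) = 0.01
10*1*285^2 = 812250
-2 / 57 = -0.04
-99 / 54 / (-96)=11 / 576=0.02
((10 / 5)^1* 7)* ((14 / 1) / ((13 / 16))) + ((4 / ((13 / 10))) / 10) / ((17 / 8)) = 53344 / 221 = 241.38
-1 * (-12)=12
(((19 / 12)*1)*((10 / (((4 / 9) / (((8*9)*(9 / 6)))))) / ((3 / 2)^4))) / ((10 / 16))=1216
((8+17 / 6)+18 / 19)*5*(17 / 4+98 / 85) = 145123 / 456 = 318.25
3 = 3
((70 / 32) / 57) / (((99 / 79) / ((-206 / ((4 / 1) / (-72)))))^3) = 75425983829420 / 75867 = 994186982.87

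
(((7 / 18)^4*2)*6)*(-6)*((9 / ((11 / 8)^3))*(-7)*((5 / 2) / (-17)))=-10756480 / 1832787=-5.87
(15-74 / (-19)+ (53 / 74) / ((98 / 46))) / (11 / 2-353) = -264979 / 4788133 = -0.06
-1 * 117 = -117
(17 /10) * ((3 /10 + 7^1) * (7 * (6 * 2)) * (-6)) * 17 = -2658222 /25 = -106328.88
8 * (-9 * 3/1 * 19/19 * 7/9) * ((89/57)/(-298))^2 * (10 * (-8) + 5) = 2772350/8014561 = 0.35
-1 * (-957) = 957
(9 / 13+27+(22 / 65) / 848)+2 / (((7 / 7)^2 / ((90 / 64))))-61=-1680873 / 55120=-30.49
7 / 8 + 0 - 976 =-7801 / 8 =-975.12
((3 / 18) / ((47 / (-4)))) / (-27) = 2 / 3807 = 0.00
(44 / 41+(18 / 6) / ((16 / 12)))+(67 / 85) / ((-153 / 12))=2318623 / 710940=3.26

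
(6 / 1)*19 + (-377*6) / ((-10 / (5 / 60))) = 2657 / 20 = 132.85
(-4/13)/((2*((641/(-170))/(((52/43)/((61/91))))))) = 123760/1681343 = 0.07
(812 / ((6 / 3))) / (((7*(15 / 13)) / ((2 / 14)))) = 754 / 105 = 7.18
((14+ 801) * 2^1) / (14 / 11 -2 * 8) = -8965 / 81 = -110.68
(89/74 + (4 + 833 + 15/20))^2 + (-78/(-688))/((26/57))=703841.89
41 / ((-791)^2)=41 / 625681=0.00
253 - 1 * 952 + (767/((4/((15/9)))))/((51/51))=-4553/12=-379.42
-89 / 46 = -1.93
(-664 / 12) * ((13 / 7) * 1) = -2158 / 21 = -102.76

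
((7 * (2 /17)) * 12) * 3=504 /17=29.65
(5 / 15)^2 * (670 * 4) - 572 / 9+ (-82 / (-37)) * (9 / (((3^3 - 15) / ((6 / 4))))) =315305 / 1332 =236.72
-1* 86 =-86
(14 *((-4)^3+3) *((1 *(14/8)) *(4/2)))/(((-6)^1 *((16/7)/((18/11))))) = 62769/176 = 356.64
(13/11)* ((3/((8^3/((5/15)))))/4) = 13/22528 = 0.00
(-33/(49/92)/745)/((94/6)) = -9108/1715735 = -0.01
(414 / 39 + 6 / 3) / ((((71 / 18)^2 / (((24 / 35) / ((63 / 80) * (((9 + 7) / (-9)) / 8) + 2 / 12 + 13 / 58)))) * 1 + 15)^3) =25998022940320233160704 / 16232014187158033359183829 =0.00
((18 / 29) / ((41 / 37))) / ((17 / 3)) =1998 / 20213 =0.10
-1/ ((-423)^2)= -1/ 178929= -0.00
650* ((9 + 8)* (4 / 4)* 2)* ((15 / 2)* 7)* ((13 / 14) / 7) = 1077375 / 7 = 153910.71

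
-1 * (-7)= 7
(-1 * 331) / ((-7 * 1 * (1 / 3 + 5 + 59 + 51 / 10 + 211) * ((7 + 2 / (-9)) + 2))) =89370 / 4652389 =0.02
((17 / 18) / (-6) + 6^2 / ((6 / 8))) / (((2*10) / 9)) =5167 / 240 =21.53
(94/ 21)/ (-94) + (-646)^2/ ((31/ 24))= 210327233/ 651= 323083.31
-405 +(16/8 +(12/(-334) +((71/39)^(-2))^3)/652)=-5621072920696523531/13948071314454164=-403.00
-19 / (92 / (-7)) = 133 / 92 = 1.45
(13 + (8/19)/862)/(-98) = -106461/802522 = -0.13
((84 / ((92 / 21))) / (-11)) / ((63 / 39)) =-273 / 253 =-1.08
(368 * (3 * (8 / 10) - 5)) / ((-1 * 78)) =184 / 15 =12.27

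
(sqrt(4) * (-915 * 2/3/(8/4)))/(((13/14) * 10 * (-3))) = 854/39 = 21.90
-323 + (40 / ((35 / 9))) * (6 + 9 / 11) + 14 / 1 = -18393 / 77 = -238.87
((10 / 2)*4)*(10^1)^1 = 200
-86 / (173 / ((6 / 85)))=-0.04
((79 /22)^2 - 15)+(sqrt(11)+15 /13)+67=69.37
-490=-490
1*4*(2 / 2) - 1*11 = -7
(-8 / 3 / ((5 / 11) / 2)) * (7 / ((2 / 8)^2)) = -19712 / 15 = -1314.13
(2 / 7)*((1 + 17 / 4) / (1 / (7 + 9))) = 24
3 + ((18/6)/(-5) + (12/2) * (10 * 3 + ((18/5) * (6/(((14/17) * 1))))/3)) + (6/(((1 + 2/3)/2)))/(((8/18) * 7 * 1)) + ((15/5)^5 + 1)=16841/35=481.17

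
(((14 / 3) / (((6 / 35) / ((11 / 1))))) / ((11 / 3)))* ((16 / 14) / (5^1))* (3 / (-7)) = -8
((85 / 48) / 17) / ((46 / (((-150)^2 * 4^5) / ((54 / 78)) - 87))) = 166399565 / 2208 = 75362.12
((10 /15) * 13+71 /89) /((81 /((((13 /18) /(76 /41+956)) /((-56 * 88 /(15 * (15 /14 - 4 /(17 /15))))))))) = 62534225 /94871912712192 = 0.00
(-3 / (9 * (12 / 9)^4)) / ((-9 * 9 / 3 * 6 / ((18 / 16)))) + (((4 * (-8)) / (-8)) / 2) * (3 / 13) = 0.46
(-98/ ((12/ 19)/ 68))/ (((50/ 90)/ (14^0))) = -94962/ 5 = -18992.40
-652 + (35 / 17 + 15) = -10794 / 17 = -634.94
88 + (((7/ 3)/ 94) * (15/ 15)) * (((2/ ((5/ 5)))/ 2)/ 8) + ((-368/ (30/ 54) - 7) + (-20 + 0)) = -601.40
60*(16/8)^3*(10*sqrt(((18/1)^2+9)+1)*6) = 28800*sqrt(334) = 526339.21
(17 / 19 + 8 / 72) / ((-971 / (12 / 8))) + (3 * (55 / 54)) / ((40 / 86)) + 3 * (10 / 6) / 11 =102609083 / 14611608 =7.02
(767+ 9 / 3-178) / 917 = 592 / 917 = 0.65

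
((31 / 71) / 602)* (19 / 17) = 589 / 726614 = 0.00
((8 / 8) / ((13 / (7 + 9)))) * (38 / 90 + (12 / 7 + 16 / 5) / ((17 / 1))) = 4688 / 5355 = 0.88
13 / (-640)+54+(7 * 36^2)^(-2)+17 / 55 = 245741690809 / 4526565120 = 54.29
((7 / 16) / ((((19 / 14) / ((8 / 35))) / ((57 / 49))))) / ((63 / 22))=22 / 735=0.03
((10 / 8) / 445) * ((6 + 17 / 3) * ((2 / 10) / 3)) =7 / 3204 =0.00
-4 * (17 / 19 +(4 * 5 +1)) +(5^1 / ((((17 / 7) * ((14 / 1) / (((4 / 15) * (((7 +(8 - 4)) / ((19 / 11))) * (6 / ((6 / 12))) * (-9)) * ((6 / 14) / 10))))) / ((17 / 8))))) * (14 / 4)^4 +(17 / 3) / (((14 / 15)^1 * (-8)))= -9723897 / 21280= -456.95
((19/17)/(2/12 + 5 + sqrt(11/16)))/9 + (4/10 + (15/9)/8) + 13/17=427129/305592 - 76*sqrt(11)/63665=1.39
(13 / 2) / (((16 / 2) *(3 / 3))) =13 / 16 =0.81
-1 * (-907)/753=907/753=1.20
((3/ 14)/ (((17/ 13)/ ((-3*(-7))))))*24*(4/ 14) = 2808/ 119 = 23.60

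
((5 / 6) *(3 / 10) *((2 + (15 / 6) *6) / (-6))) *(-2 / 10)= 17 / 120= 0.14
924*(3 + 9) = 11088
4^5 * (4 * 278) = 1138688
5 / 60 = 1 / 12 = 0.08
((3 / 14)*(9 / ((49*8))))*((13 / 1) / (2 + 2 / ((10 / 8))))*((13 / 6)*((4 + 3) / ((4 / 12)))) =0.81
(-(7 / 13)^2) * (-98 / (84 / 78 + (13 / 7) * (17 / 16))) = 537824 / 57733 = 9.32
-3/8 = -0.38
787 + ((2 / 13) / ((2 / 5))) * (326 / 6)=31508 / 39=807.90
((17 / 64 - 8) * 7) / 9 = -6.02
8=8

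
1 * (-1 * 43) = -43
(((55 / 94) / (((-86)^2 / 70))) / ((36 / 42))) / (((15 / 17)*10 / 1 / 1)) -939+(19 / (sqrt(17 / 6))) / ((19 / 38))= -11750666885 / 12514032+38*sqrt(102) / 17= -916.42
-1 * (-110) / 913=0.12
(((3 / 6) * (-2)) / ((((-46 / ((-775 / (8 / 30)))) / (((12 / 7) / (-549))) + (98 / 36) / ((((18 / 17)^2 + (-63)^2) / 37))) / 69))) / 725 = 44175847230 / 2341039190077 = 0.02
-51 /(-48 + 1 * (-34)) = 0.62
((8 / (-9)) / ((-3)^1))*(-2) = -16 / 27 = -0.59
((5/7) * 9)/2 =3.21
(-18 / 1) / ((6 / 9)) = -27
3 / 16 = 0.19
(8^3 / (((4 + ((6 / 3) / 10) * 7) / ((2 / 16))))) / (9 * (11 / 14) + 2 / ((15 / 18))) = 22400 / 17901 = 1.25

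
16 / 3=5.33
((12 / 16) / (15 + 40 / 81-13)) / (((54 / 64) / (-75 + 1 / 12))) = -2697 / 101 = -26.70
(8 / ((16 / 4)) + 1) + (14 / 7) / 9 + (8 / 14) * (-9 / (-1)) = 527 / 63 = 8.37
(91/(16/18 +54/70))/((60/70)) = 66885/1046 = 63.94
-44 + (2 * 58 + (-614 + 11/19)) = -10287/19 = -541.42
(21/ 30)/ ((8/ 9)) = 63/ 80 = 0.79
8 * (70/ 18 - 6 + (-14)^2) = 13960/ 9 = 1551.11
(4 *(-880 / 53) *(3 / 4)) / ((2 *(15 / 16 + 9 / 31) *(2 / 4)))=-436480 / 10759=-40.57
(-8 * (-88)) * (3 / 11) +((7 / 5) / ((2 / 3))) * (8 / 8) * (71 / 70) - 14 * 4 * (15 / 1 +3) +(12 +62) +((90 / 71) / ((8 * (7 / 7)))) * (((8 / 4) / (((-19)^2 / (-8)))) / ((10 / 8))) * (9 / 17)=-32238263149 / 43572700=-739.87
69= 69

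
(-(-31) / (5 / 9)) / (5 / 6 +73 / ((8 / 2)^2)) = 13392 / 1295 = 10.34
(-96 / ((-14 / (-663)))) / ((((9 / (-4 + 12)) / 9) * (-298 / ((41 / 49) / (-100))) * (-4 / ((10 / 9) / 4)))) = 0.07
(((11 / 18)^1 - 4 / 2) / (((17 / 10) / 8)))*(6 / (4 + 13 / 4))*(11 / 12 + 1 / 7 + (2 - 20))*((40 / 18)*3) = 56920000 / 93177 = 610.88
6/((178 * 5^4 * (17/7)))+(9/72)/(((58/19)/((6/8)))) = 53939601/1755080000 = 0.03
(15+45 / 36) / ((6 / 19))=1235 / 24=51.46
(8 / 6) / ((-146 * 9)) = -2 / 1971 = -0.00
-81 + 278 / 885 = -71407 / 885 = -80.69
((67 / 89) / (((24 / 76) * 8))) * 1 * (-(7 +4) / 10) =-14003 / 42720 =-0.33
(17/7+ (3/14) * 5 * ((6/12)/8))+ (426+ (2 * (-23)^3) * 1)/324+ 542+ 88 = 10137151/18144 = 558.71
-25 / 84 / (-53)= 25 / 4452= 0.01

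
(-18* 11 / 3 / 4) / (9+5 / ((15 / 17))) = -9 / 8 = -1.12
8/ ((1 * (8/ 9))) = 9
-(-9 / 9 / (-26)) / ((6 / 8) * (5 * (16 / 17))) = -17 / 1560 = -0.01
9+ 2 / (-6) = 26 / 3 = 8.67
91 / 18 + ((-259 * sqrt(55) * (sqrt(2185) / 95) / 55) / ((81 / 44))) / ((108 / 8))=91 / 18- 2072 * sqrt(4807) / 207765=4.36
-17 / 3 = -5.67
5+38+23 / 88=3807 / 88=43.26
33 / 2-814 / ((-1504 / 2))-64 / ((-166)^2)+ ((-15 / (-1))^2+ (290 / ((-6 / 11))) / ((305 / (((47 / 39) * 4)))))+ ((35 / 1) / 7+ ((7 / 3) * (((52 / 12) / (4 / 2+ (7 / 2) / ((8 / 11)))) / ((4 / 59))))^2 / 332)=475650784880329163 / 1976765859270072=240.62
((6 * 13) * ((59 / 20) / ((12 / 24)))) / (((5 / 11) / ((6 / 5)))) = 1214.93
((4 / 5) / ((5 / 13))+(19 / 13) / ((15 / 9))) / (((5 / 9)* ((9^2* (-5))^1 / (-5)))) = 961 / 14625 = 0.07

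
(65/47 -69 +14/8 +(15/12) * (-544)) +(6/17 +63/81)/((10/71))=-106115993/143820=-737.84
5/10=1/2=0.50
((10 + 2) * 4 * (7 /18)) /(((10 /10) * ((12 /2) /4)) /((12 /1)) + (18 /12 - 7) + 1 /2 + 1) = -448 /93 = -4.82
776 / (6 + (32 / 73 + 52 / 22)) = 155782 / 1767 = 88.16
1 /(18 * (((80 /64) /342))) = 76 /5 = 15.20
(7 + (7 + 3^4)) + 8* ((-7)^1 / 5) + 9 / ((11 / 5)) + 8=95.89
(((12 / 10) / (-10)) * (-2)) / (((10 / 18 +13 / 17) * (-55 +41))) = -459 / 35350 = -0.01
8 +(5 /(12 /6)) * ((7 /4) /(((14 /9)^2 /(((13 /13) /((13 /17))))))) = 30181 /2912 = 10.36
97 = 97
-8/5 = -1.60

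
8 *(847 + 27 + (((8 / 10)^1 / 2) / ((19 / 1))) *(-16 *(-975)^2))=-2554692.21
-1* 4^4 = -256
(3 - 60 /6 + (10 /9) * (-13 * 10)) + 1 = -1354 /9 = -150.44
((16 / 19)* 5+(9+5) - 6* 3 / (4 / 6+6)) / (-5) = -2947 / 950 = -3.10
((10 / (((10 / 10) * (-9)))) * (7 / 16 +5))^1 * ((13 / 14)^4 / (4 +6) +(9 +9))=-201359789 / 1843968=-109.20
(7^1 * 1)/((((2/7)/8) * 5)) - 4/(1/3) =136/5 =27.20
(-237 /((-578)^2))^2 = 56169 /111612119056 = 0.00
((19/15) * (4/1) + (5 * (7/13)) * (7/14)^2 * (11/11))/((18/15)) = 4477/936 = 4.78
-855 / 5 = -171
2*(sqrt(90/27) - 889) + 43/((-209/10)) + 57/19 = -371405/209 + 2*sqrt(30)/3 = -1773.41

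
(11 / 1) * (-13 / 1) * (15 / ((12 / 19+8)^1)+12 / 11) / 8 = -66339 / 1312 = -50.56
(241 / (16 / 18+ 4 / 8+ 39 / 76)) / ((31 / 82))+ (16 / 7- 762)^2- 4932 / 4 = 1138831677209 / 1976219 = 576267.95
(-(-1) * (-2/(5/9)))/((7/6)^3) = -3888/1715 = -2.27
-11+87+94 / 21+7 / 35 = 8471 / 105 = 80.68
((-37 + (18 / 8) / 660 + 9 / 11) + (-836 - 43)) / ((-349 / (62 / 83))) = 1.96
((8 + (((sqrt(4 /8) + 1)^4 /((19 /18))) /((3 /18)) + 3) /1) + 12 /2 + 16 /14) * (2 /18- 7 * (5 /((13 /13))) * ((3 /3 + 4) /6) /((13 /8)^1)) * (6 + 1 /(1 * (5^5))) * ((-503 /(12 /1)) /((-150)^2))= 19684068511 * sqrt(2) /5789062500 + 55371284721443 /6564796875000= 13.24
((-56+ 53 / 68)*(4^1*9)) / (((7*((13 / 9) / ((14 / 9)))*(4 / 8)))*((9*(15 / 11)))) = -33044 / 663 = -49.84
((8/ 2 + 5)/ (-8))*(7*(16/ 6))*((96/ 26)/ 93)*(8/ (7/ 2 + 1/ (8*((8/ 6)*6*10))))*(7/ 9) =-1.48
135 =135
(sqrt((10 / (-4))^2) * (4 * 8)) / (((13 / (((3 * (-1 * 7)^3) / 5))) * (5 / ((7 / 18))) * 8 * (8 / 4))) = -6.16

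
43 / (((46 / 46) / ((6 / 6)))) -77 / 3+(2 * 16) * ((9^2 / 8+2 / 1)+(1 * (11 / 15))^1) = 428.80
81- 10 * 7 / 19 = 1469 / 19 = 77.32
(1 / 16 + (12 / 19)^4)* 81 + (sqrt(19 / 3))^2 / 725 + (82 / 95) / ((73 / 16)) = 6008450724487 / 331067468400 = 18.15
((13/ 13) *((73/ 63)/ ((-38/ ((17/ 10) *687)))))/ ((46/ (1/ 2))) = -284189/ 734160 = -0.39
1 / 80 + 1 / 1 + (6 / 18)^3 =2267 / 2160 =1.05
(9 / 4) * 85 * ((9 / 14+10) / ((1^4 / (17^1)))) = 34602.59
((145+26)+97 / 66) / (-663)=-11383 / 43758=-0.26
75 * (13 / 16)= 975 / 16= 60.94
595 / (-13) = -595 / 13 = -45.77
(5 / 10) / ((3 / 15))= 5 / 2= 2.50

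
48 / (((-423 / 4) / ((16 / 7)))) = -1.04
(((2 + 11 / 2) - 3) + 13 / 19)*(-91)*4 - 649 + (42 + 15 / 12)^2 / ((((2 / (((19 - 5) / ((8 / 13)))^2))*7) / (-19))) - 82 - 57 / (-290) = -1857020079487 / 1410560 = -1316512.65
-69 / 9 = -23 / 3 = -7.67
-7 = -7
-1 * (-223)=223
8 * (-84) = -672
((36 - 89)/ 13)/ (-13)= 53/ 169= 0.31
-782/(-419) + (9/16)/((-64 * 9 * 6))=4804189/2574336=1.87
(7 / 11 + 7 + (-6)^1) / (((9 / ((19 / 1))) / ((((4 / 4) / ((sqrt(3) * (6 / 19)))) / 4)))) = 361 * sqrt(3) / 396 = 1.58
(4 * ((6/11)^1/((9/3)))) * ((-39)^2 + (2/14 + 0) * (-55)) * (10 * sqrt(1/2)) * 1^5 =423680 * sqrt(2)/77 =7781.48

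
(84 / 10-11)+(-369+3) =-1843 / 5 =-368.60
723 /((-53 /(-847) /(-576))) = -352731456 /53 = -6655310.49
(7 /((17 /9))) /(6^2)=7 /68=0.10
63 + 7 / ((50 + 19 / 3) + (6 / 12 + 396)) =171213 / 2717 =63.02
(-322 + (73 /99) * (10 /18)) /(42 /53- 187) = 15186461 /8793279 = 1.73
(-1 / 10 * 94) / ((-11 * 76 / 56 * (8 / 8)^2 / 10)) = 1316 / 209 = 6.30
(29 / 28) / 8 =29 / 224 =0.13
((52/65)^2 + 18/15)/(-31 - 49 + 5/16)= -736/31875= -0.02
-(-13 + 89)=-76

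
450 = 450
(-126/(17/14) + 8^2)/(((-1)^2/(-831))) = 561756/17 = 33044.47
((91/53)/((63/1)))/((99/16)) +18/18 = 47431/47223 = 1.00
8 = 8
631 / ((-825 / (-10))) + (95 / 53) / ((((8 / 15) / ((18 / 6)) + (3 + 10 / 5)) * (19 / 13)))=16067063 / 2037585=7.89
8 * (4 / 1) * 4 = 128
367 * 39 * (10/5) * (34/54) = 162214/9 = 18023.78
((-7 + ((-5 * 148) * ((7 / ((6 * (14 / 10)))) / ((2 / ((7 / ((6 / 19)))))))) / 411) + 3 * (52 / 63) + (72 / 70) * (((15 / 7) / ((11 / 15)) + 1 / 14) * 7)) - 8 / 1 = -21646711 / 2848230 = -7.60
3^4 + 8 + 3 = 92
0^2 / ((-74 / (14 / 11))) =0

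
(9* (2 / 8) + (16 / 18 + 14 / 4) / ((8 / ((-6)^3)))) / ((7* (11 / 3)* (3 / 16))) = -1860 / 77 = -24.16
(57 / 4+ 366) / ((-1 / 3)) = -4563 / 4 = -1140.75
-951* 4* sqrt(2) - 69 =-3804* sqrt(2) - 69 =-5448.67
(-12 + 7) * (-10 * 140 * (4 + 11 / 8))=37625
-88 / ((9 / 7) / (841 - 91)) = -154000 / 3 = -51333.33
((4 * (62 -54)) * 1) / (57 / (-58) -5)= -1856 / 347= -5.35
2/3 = 0.67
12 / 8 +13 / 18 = 20 / 9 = 2.22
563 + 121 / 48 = 27145 / 48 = 565.52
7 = 7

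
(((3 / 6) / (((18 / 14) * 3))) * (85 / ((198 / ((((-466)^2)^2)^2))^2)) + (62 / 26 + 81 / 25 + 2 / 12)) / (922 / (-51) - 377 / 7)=-28448669754358793546653043521437791844013290348203 / 1472441963850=-19320740954688591508966480000000000000.00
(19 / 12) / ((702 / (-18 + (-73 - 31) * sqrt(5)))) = -19 * sqrt(5) / 81 - 19 / 468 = -0.57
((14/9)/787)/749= 2/757881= 0.00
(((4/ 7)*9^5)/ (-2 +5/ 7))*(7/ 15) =-12247.20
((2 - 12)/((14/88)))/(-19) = 440/133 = 3.31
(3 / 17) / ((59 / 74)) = 222 / 1003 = 0.22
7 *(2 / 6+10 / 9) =91 / 9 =10.11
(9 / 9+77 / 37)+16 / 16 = 4.08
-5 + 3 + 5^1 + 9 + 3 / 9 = 37 / 3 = 12.33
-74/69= -1.07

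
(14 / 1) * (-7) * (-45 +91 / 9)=3419.11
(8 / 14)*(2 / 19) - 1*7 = -923 / 133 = -6.94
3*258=774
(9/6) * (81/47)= 243/94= 2.59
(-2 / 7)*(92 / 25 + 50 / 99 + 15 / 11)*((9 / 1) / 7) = -27466 / 13475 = -2.04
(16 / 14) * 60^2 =4114.29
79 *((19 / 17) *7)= 10507 / 17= 618.06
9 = 9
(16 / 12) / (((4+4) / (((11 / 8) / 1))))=11 / 48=0.23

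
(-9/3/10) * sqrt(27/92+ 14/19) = -3 * sqrt(787037)/8740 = -0.30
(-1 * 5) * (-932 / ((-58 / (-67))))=5383.10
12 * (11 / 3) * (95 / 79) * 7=29260 / 79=370.38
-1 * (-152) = 152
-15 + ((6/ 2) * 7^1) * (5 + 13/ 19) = 1983/ 19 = 104.37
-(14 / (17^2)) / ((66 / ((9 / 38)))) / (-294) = 1 / 1691228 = 0.00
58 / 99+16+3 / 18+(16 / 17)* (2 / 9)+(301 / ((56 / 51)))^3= 5916694066913 / 287232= 20599007.31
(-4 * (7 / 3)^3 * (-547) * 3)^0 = 1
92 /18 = 46 /9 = 5.11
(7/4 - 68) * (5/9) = -1325/36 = -36.81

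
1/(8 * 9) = 1/72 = 0.01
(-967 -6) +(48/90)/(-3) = -43793/45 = -973.18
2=2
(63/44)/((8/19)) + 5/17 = 22109/5984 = 3.69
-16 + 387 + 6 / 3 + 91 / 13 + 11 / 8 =3051 / 8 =381.38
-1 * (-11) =11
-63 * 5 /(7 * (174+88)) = -45 /262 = -0.17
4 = 4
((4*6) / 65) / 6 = 4 / 65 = 0.06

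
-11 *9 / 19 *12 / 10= -594 / 95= -6.25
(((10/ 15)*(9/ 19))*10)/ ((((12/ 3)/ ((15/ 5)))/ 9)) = 405/ 19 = 21.32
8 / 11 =0.73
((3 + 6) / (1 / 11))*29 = 2871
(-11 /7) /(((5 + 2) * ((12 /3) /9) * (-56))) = 99 /10976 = 0.01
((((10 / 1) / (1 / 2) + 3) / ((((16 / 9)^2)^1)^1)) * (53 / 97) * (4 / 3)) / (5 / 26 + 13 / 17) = 808197 / 145888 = 5.54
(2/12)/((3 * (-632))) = -1/11376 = -0.00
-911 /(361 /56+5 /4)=-51016 /431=-118.37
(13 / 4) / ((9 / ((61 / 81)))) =0.27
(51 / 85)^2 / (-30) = -3 / 250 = -0.01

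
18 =18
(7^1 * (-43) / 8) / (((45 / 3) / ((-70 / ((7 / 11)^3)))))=57233 / 84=681.35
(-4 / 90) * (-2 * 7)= 28 / 45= 0.62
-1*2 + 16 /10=-2 /5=-0.40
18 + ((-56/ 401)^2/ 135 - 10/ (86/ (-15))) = 18430341463/ 933449805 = 19.74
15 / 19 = 0.79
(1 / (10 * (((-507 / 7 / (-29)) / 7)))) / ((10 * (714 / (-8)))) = -203 / 646425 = -0.00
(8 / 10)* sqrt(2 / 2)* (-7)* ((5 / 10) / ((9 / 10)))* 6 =-56 / 3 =-18.67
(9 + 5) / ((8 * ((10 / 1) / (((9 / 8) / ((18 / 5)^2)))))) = 35 / 2304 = 0.02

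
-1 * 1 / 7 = -1 / 7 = -0.14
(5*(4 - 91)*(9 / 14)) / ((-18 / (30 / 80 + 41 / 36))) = 15805 / 672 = 23.52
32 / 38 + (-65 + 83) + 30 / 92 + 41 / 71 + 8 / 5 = 6622917 / 310270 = 21.35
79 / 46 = 1.72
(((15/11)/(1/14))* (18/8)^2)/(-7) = -1215/88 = -13.81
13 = 13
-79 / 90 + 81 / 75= 91 / 450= 0.20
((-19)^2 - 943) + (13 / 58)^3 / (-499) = -56664039013 / 97360888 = -582.00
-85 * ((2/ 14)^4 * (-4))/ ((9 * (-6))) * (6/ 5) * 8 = -544/ 21609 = -0.03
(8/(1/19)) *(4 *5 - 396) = -57152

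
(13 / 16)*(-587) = -476.94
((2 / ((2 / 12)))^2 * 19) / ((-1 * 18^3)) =-0.47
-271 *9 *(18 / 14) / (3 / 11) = -80487 / 7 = -11498.14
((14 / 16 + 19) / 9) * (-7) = -371 / 24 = -15.46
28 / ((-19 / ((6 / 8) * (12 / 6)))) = -42 / 19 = -2.21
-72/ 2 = -36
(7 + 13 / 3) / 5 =2.27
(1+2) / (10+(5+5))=3 / 20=0.15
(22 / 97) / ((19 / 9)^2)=1782 / 35017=0.05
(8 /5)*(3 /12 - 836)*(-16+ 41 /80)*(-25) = -4141977 /8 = -517747.12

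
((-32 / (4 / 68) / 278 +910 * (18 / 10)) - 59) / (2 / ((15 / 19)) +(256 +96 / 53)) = 6.06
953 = 953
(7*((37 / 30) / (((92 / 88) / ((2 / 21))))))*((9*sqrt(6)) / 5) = 814*sqrt(6) / 575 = 3.47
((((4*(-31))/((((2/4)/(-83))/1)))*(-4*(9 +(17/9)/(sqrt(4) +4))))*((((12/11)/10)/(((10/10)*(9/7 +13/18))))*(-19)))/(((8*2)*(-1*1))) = -688524508/13915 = -49480.74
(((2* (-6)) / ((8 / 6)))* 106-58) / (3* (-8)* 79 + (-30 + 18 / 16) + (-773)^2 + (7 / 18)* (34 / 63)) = -655776 / 385951609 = -0.00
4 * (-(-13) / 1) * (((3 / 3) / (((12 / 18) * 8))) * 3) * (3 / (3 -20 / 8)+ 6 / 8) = 3159 / 16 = 197.44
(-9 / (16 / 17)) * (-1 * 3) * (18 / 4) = 4131 / 32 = 129.09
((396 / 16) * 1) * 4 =99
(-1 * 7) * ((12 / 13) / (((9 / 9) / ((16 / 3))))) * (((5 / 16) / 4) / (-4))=35 / 52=0.67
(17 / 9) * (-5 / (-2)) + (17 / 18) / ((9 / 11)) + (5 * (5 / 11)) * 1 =7261 / 891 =8.15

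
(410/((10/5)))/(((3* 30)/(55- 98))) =-1763/18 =-97.94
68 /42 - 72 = -1478 /21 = -70.38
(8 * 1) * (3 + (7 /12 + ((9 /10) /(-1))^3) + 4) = 20563 /375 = 54.83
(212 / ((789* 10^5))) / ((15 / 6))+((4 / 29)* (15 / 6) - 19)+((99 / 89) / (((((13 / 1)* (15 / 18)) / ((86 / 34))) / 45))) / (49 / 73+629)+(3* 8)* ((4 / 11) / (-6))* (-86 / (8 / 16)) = 548846935119293921563 / 2370366202963687500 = 231.55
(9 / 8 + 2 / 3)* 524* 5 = 28165 / 6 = 4694.17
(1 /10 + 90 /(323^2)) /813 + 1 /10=42462353 /424097385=0.10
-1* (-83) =83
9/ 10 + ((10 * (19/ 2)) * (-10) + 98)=-8511/ 10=-851.10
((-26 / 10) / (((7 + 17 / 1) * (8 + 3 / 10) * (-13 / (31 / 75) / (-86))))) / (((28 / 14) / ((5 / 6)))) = -1333 / 89640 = -0.01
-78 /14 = -5.57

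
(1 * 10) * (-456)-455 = -5015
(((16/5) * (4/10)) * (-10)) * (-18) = 1152/5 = 230.40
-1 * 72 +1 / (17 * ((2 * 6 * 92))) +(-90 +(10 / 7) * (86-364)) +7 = -72538313 / 131376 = -552.14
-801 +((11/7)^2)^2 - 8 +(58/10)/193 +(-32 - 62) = -2078021201/2316965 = -896.87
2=2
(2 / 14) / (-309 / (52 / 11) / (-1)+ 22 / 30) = 780 / 360899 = 0.00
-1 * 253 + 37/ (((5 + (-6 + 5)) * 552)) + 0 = -558587/ 2208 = -252.98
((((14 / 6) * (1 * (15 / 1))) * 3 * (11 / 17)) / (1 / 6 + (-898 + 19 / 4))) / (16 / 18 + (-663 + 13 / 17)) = 8910 / 77457883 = 0.00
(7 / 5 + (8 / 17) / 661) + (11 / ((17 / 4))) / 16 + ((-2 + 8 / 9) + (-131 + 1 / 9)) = -29314529 / 224740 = -130.44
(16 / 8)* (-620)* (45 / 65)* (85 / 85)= -11160 / 13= -858.46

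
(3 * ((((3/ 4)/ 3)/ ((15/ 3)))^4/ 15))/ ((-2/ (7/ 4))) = -7/ 6400000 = -0.00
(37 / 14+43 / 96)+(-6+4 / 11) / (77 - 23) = 198679 / 66528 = 2.99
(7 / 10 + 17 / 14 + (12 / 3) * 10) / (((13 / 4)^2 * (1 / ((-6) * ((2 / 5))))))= -281664 / 29575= -9.52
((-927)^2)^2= 738446330241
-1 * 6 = -6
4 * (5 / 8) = 5 / 2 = 2.50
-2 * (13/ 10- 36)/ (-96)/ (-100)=0.01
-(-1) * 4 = 4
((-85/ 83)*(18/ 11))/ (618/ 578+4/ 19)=-8401230/ 6415651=-1.31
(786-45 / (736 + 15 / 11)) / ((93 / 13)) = 27623921 / 251441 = 109.86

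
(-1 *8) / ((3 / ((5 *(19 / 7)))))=-760 / 21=-36.19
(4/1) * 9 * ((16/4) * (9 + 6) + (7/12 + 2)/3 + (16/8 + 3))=2371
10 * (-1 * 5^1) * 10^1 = -500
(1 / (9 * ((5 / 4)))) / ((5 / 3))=4 / 75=0.05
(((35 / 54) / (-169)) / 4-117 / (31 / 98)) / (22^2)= -418555949 / 547706016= -0.76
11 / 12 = 0.92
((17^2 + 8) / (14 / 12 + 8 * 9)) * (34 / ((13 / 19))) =1151172 / 5707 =201.71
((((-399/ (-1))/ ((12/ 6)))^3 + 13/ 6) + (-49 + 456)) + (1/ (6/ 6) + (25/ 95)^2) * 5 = 68797049857/ 8664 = 7940564.39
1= 1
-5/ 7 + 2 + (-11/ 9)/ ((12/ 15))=-61/ 252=-0.24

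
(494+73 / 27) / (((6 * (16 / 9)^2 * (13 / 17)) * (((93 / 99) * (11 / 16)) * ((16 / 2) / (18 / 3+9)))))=10259415 / 103168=99.44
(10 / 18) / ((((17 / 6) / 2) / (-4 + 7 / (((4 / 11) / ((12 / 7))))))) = 580 / 51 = 11.37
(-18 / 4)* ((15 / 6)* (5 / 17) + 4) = -1449 / 68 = -21.31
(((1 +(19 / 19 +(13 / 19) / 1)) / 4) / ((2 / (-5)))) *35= -8925 / 152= -58.72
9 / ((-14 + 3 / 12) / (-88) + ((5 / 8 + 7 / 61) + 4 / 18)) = 158112 / 19645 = 8.05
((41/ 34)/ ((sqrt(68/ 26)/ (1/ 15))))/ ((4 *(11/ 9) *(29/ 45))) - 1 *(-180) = 1107 *sqrt(442)/ 1475056 + 180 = 180.02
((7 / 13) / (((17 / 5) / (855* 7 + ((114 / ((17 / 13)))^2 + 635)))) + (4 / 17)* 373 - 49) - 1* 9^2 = 141135114 / 63869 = 2209.76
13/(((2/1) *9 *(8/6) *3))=13/72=0.18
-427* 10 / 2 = -2135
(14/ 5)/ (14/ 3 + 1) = 42/ 85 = 0.49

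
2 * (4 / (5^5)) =8 / 3125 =0.00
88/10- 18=-46/5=-9.20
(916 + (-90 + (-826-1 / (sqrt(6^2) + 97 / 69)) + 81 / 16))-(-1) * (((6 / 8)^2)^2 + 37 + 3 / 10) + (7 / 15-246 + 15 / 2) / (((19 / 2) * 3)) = 3824276873 / 111847680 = 34.19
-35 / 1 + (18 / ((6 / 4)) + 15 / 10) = -43 / 2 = -21.50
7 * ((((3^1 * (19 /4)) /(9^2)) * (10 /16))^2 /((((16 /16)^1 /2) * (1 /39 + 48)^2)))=0.00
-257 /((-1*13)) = 257 /13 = 19.77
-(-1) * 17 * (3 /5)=51 /5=10.20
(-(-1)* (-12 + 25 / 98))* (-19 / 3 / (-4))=-21869 / 1176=-18.60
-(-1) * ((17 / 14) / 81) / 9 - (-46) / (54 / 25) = 21.30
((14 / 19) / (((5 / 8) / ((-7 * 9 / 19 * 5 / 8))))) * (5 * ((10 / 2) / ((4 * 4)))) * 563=-6207075 / 2888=-2149.26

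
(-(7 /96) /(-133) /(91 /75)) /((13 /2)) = 25 /359632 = 0.00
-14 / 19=-0.74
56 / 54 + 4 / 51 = 512 / 459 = 1.12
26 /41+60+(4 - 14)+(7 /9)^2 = 170165 /3321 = 51.24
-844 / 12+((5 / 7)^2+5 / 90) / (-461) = -28598173 / 406602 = -70.33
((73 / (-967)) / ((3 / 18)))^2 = 191844 / 935089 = 0.21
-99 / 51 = -1.94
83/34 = 2.44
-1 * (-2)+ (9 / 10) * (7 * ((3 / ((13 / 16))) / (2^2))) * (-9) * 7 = -23684 / 65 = -364.37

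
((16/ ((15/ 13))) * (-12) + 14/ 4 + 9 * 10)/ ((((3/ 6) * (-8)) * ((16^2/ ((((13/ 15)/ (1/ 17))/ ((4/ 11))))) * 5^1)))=590733/ 1024000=0.58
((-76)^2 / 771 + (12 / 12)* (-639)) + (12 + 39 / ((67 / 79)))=-29626496 / 51657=-573.52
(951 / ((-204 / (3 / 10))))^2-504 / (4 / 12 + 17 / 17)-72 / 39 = -2271573987 / 6011200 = -377.89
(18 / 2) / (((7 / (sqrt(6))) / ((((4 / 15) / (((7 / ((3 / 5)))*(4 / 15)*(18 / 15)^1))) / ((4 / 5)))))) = 45*sqrt(6) / 392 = 0.28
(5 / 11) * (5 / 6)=25 / 66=0.38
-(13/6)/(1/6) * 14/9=-20.22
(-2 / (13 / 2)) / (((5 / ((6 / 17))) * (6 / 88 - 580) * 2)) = 0.00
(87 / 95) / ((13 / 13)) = 87 / 95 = 0.92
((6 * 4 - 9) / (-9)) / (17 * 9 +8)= -5 / 483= -0.01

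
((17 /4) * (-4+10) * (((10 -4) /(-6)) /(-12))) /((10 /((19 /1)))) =323 /80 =4.04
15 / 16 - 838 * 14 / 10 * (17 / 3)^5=-133262080367 / 19440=-6855045.29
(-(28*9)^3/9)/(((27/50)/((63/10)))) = -20744640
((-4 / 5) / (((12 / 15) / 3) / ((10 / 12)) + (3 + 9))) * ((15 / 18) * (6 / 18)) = -0.02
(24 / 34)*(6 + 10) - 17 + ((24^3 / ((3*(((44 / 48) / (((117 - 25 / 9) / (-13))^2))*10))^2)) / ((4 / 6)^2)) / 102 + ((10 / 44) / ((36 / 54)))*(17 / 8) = 9129799151636477 / 3806998509600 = 2398.16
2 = 2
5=5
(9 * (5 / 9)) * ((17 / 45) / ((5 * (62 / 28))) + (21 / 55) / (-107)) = 250831 / 1641915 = 0.15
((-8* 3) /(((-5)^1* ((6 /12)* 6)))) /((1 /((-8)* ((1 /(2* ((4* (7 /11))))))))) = -2.51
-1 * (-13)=13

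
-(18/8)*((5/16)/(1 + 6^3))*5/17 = -225/236096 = -0.00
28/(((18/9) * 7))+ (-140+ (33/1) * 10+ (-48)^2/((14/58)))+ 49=68503/7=9786.14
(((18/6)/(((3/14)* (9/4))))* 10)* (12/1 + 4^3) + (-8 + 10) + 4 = 42614/9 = 4734.89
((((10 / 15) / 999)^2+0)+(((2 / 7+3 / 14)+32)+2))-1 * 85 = -907182901 / 17964018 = -50.50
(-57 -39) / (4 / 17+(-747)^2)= -1632 / 9486157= -0.00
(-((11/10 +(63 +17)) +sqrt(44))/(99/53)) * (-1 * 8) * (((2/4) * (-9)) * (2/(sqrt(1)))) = -171932/55 - 848 * sqrt(11)/11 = -3381.72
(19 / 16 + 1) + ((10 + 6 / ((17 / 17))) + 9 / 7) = 2181 / 112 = 19.47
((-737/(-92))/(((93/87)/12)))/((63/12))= 85492/4991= 17.13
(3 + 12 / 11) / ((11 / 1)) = 45 / 121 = 0.37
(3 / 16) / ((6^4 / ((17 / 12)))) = 17 / 82944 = 0.00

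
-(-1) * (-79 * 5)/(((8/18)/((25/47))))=-88875/188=-472.74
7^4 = 2401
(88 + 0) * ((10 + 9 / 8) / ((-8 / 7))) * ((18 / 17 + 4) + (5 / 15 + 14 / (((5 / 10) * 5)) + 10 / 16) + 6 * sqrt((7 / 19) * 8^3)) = -82236 * sqrt(266) / 19 - 162409247 / 16320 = -80542.52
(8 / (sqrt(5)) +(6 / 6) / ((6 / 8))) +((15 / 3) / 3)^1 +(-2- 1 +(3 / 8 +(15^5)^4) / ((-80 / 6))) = -7980616152191162109375009 / 320 +8 *sqrt(5) / 5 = -24939425475597381591793.33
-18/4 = -9/2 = -4.50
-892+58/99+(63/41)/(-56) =-28946891/32472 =-891.44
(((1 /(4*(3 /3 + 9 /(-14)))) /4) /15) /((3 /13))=91 /1800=0.05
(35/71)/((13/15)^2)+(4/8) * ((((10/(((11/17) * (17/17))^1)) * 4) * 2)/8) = 1106540/131989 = 8.38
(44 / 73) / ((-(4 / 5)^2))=-275 / 292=-0.94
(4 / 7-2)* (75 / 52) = -375 / 182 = -2.06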